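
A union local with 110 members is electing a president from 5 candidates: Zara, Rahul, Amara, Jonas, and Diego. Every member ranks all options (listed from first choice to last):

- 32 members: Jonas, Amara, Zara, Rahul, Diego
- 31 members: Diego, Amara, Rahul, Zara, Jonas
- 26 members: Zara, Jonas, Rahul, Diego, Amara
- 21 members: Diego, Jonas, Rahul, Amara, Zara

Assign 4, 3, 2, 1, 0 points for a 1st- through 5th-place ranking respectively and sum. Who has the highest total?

Zara: 32·2 + 31·1 + 26·4 + 21·0 = 199
Rahul: 32·1 + 31·2 + 26·2 + 21·2 = 188
Amara: 32·3 + 31·3 + 26·0 + 21·1 = 210
Jonas: 32·4 + 31·0 + 26·3 + 21·3 = 269
Diego: 32·0 + 31·4 + 26·1 + 21·4 = 234
Jonas has the highest Borda score (269).

Jonas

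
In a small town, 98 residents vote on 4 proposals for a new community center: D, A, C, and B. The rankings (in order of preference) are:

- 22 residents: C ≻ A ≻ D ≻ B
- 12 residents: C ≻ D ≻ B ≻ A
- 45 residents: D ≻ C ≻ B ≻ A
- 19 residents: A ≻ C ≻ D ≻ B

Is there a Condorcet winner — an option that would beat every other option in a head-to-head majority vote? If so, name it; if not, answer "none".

C

C vs D: 53–45 for C.
C vs A: 79–19 for C.
C vs B: 98–0 for C.
C beats every other option head-to-head.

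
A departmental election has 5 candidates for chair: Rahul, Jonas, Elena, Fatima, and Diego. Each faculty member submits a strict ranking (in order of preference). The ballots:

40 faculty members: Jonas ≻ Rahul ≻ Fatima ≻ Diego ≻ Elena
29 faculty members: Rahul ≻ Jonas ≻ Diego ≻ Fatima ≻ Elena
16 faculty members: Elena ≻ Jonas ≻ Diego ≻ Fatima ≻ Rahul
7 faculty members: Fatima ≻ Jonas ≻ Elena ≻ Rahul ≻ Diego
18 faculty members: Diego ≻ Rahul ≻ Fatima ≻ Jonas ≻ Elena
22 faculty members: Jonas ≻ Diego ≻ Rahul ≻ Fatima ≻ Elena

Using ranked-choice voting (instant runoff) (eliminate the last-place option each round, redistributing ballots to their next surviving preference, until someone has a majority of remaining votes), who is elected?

Jonas

Round 1: Rahul 29, Jonas 62, Elena 16, Fatima 7, Diego 18. Eliminate Fatima.
Round 2: Rahul 29, Jonas 69, Elena 16, Diego 18. Jonas has a majority.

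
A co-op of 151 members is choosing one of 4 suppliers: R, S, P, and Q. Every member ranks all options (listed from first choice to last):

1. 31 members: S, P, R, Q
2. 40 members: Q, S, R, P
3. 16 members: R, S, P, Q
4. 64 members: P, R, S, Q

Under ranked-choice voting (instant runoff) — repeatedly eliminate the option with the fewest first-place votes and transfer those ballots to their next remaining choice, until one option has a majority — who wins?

Round 1: R 16, S 31, P 64, Q 40. Eliminate R.
Round 2: S 47, P 64, Q 40. Eliminate Q.
Round 3: S 87, P 64. S has a majority.

S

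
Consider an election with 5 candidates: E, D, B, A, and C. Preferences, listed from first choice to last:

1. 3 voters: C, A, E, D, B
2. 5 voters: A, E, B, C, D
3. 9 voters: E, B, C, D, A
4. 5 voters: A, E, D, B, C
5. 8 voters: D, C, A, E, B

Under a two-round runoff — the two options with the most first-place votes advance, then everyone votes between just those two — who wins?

A

Round 1 first-place votes: E 9, D 8, B 0, A 10, C 3.
A and E advance.
Runoff: A is preferred to E by 21 voters; E by 9.
A wins the runoff.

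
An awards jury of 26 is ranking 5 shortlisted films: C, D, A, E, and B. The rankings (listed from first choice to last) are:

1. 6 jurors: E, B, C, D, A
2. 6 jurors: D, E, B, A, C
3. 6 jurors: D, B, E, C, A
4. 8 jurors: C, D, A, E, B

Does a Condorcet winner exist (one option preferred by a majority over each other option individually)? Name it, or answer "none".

Checking pairwise contests:
E beats C 18–8.
C beats D 14–12.
C beats A 20–6.
D beats E 20–6.
D beats B 20–6.
Every option loses at least one head-to-head, so there is no Condorcet winner.

none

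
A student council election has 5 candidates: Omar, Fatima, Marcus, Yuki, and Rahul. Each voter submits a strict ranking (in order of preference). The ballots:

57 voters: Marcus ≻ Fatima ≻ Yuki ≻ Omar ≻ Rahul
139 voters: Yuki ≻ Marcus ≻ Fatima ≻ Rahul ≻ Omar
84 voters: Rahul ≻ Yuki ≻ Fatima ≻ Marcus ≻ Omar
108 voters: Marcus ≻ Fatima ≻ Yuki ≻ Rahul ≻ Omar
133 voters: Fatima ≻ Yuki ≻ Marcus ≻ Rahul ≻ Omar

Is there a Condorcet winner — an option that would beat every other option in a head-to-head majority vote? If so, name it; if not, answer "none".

none

Checking pairwise contests:
Fatima beats Omar 521–0.
Marcus beats Fatima 304–217.
Yuki beats Marcus 356–165.
Fatima beats Yuki 298–223.
Fatima beats Rahul 437–84.
Every option loses at least one head-to-head, so there is no Condorcet winner.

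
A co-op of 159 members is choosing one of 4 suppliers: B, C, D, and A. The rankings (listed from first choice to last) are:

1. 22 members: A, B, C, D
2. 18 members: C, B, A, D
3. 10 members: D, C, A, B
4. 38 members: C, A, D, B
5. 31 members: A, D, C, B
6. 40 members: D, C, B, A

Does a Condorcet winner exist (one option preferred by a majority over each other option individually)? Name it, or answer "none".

Checking pairwise contests:
C beats B 137–22.
D beats C 81–78.
A beats D 109–50.
C beats A 106–53.
Every option loses at least one head-to-head, so there is no Condorcet winner.

none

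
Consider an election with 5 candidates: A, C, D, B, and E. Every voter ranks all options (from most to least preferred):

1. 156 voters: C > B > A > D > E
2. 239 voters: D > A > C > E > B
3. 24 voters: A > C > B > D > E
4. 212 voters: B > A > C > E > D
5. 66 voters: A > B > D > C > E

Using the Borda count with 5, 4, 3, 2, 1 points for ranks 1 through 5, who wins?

A: 156·3 + 239·4 + 24·5 + 212·4 + 66·5 = 2722
C: 156·5 + 239·3 + 24·4 + 212·3 + 66·2 = 2361
D: 156·2 + 239·5 + 24·2 + 212·1 + 66·3 = 1965
B: 156·4 + 239·1 + 24·3 + 212·5 + 66·4 = 2259
E: 156·1 + 239·2 + 24·1 + 212·2 + 66·1 = 1148
A has the highest Borda score (2722).

A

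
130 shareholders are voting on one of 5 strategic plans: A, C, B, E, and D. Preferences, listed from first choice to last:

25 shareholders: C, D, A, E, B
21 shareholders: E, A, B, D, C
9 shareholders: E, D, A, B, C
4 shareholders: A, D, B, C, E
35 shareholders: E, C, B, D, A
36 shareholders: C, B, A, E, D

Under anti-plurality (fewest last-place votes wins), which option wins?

E

Last-place votes: A 35, C 30, B 25, E 4, D 36.
E is ranked last by the fewest voters, so E wins.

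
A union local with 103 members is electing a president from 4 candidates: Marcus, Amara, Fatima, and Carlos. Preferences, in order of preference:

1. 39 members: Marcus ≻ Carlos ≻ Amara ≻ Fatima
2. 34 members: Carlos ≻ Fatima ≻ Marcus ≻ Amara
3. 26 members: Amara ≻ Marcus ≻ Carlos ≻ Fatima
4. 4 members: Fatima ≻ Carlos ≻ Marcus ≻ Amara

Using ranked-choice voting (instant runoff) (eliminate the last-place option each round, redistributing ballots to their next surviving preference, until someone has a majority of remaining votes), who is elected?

Round 1: Marcus 39, Amara 26, Fatima 4, Carlos 34. Eliminate Fatima.
Round 2: Marcus 39, Amara 26, Carlos 38. Eliminate Amara.
Round 3: Marcus 65, Carlos 38. Marcus has a majority.

Marcus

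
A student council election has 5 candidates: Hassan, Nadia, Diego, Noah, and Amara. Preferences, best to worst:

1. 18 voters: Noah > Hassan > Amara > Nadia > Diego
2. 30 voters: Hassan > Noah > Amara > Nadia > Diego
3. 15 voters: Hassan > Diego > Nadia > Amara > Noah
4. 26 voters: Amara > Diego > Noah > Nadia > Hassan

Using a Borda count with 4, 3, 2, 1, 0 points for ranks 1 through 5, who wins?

Hassan

Hassan: 18·3 + 30·4 + 15·4 + 26·0 = 234
Nadia: 18·1 + 30·1 + 15·2 + 26·1 = 104
Diego: 18·0 + 30·0 + 15·3 + 26·3 = 123
Noah: 18·4 + 30·3 + 15·0 + 26·2 = 214
Amara: 18·2 + 30·2 + 15·1 + 26·4 = 215
Hassan has the highest Borda score (234).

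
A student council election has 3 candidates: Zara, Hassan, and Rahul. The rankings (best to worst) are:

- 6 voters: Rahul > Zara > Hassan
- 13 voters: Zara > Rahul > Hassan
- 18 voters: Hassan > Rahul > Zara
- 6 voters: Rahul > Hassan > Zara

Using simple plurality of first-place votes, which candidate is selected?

Hassan

First-place votes: Zara 13, Hassan 18, Rahul 12.
Hassan has the most first-place votes.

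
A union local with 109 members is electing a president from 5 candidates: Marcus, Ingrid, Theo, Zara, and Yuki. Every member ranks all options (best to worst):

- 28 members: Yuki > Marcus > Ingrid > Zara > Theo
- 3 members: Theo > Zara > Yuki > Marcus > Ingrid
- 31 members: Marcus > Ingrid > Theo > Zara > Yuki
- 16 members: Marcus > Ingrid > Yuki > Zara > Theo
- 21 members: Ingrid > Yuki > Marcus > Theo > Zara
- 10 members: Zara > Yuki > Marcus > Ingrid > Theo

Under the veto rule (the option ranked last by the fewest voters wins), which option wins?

Last-place votes: Marcus 0, Ingrid 3, Theo 54, Zara 21, Yuki 31.
Marcus is ranked last by the fewest voters, so Marcus wins.

Marcus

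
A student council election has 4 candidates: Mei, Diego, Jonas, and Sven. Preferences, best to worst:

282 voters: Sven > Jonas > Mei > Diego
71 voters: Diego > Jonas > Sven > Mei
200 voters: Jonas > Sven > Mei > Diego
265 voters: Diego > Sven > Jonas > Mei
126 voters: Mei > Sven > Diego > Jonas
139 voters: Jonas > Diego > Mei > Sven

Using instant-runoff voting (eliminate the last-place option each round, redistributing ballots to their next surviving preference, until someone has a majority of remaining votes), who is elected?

Round 1: Mei 126, Diego 336, Jonas 339, Sven 282. Eliminate Mei.
Round 2: Diego 336, Jonas 339, Sven 408. Eliminate Diego.
Round 3: Jonas 410, Sven 673. Sven has a majority.

Sven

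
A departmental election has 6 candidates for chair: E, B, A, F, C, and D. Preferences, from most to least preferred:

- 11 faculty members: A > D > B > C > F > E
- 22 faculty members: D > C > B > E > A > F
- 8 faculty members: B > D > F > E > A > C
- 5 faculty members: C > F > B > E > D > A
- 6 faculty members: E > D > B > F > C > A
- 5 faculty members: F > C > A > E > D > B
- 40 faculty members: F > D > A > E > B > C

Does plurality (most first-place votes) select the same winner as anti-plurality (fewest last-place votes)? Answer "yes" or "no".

Plurality — first-place votes: E 6, B 8, A 11, F 45, C 5, D 22. Winner: F.
Anti-plurality — last-place votes: E 11, B 5, A 11, F 22, C 48, D 0. Winner: D.
The two methods disagree.

no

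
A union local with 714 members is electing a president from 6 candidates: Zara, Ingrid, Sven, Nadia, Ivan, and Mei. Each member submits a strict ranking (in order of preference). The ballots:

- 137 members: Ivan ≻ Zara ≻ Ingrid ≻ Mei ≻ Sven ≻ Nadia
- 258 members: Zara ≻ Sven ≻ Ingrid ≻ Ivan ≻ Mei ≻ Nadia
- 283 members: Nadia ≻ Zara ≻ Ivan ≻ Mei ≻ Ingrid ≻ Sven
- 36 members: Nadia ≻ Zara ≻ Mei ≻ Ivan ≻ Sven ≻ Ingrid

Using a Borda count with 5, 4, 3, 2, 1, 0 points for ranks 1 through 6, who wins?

Zara: 137·4 + 258·5 + 283·4 + 36·4 = 3114
Ingrid: 137·3 + 258·3 + 283·1 + 36·0 = 1468
Sven: 137·1 + 258·4 + 283·0 + 36·1 = 1205
Nadia: 137·0 + 258·0 + 283·5 + 36·5 = 1595
Ivan: 137·5 + 258·2 + 283·3 + 36·2 = 2122
Mei: 137·2 + 258·1 + 283·2 + 36·3 = 1206
Zara has the highest Borda score (3114).

Zara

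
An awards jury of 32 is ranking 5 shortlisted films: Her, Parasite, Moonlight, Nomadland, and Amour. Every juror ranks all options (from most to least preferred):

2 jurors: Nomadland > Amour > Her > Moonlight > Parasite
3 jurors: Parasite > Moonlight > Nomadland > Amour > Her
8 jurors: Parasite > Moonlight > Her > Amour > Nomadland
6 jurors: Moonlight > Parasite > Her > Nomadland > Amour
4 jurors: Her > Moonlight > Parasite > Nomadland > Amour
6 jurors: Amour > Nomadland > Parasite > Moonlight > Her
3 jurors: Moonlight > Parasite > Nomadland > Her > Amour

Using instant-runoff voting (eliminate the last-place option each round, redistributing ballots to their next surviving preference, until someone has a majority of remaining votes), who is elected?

Round 1: Her 4, Parasite 11, Moonlight 9, Nomadland 2, Amour 6. Eliminate Nomadland.
Round 2: Her 4, Parasite 11, Moonlight 9, Amour 8. Eliminate Her.
Round 3: Parasite 11, Moonlight 13, Amour 8. Eliminate Amour.
Round 4: Parasite 17, Moonlight 15. Parasite has a majority.

Parasite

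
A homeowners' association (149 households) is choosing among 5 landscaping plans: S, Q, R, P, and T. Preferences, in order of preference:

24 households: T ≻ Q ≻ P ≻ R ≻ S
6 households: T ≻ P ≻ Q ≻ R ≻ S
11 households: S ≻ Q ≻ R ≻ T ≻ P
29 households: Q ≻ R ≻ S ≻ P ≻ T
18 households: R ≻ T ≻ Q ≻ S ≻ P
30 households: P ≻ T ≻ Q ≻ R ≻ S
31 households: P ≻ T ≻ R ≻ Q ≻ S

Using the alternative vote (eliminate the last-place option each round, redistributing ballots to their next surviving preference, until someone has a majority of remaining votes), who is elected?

P

Round 1: S 11, Q 29, R 18, P 61, T 30. Eliminate S.
Round 2: Q 40, R 18, P 61, T 30. Eliminate R.
Round 3: Q 40, P 61, T 48. Eliminate Q.
Round 4: P 90, T 59. P has a majority.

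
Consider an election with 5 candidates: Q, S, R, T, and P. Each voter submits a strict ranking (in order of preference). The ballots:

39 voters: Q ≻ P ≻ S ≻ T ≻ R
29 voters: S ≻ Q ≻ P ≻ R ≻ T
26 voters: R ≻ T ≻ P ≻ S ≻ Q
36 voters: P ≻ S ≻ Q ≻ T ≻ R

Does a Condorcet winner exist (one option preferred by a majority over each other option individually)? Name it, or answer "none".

none

Checking pairwise contests:
S beats Q 91–39.
P beats S 101–29.
Q beats R 104–26.
Q beats T 104–26.
Q beats P 68–62.
Every option loses at least one head-to-head, so there is no Condorcet winner.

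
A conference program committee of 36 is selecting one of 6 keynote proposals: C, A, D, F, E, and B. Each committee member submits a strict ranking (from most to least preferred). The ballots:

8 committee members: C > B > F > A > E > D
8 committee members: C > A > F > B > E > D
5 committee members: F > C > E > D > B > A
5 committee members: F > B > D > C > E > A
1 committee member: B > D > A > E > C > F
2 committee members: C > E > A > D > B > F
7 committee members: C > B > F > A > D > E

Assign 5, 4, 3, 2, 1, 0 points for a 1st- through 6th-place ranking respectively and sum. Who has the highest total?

C: 8·5 + 8·5 + 5·4 + 5·2 + 1·1 + 2·5 + 7·5 = 156
A: 8·2 + 8·4 + 5·0 + 5·0 + 1·3 + 2·3 + 7·2 = 71
D: 8·0 + 8·0 + 5·2 + 5·3 + 1·4 + 2·2 + 7·1 = 40
F: 8·3 + 8·3 + 5·5 + 5·5 + 1·0 + 2·0 + 7·3 = 119
E: 8·1 + 8·1 + 5·3 + 5·1 + 1·2 + 2·4 + 7·0 = 46
B: 8·4 + 8·2 + 5·1 + 5·4 + 1·5 + 2·1 + 7·4 = 108
C has the highest Borda score (156).

C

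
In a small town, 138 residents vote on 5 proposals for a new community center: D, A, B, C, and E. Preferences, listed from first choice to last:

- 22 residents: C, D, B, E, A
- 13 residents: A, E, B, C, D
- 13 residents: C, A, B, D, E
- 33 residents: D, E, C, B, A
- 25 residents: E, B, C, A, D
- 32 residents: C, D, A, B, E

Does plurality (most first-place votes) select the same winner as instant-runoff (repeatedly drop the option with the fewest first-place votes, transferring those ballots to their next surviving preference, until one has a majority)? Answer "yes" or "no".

no

Plurality — first-place votes: D 33, A 13, B 0, C 67, E 25. Winner: C.
Instant-runoff — R1 D 33, A 13, B 0, C 67, E 25 (B out); R2 D 33, A 13, C 67, E 25 (A out); R3 D 33, C 67, E 38 (D out); R4 C 67, E 71 (E winner). Winner: E.
The two methods disagree.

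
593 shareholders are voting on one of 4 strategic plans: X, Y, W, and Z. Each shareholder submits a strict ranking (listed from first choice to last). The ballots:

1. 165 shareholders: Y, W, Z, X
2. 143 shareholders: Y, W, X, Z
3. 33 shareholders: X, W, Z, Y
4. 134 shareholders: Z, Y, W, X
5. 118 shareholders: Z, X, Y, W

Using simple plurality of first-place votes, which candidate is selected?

Y

First-place votes: X 33, Y 308, W 0, Z 252.
Y has the most first-place votes.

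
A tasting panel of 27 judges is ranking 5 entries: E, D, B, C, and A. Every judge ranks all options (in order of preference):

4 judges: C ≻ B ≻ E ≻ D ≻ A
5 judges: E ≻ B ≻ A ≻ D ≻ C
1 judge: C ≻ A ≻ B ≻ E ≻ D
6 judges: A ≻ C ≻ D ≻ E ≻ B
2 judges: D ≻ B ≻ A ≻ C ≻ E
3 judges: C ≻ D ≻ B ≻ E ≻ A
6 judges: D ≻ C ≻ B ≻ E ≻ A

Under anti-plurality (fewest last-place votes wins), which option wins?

D

Last-place votes: E 2, D 1, B 6, C 5, A 13.
D is ranked last by the fewest voters, so D wins.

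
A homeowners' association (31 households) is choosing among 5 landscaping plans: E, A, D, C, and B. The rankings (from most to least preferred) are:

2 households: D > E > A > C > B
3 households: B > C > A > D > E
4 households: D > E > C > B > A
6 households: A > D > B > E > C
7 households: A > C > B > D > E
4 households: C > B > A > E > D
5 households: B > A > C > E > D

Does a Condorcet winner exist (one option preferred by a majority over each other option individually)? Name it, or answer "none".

Checking pairwise contests:
A beats E 25–6.
B beats A 16–15.
A beats D 25–6.
A beats C 20–11.
C beats B 17–14.
Every option loses at least one head-to-head, so there is no Condorcet winner.

none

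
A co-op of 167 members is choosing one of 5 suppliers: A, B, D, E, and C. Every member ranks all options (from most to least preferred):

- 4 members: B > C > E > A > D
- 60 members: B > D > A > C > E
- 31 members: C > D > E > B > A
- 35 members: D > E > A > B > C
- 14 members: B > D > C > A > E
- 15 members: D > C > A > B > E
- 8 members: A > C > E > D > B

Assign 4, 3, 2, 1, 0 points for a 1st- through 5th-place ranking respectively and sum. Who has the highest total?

D

A: 4·1 + 60·2 + 31·0 + 35·2 + 14·1 + 15·2 + 8·4 = 270
B: 4·4 + 60·4 + 31·1 + 35·1 + 14·4 + 15·1 + 8·0 = 393
D: 4·0 + 60·3 + 31·3 + 35·4 + 14·3 + 15·4 + 8·1 = 523
E: 4·2 + 60·0 + 31·2 + 35·3 + 14·0 + 15·0 + 8·2 = 191
C: 4·3 + 60·1 + 31·4 + 35·0 + 14·2 + 15·3 + 8·3 = 293
D has the highest Borda score (523).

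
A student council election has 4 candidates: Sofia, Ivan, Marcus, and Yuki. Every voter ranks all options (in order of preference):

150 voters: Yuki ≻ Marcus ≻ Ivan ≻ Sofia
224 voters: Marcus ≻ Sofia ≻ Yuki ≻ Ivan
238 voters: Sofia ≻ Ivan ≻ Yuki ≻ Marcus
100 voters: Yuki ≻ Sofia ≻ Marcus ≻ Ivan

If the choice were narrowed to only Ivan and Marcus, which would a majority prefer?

Voters preferring Ivan to Marcus: 238; preferring Marcus to Ivan: 474.
Marcus wins the head-to-head.

Marcus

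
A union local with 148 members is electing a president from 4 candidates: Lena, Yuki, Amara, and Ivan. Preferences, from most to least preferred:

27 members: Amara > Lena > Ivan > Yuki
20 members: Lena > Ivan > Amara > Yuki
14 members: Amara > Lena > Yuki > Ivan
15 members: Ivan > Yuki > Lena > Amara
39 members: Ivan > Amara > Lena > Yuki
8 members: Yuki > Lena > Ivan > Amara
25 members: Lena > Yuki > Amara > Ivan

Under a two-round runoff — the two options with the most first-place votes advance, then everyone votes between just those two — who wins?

Lena

Round 1 first-place votes: Lena 45, Yuki 8, Amara 41, Ivan 54.
Ivan and Lena advance.
Runoff: Ivan is preferred to Lena by 54 voters; Lena by 94.
Lena wins the runoff.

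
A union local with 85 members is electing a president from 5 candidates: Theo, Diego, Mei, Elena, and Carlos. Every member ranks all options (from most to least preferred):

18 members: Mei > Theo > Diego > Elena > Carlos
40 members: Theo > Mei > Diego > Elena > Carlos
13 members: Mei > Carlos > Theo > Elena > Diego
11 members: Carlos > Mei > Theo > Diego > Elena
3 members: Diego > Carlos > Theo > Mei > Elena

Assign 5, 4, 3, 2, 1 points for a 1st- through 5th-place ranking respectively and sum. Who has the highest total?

Theo: 18·4 + 40·5 + 13·3 + 11·3 + 3·3 = 353
Diego: 18·3 + 40·3 + 13·1 + 11·2 + 3·5 = 224
Mei: 18·5 + 40·4 + 13·5 + 11·4 + 3·2 = 365
Elena: 18·2 + 40·2 + 13·2 + 11·1 + 3·1 = 156
Carlos: 18·1 + 40·1 + 13·4 + 11·5 + 3·4 = 177
Mei has the highest Borda score (365).

Mei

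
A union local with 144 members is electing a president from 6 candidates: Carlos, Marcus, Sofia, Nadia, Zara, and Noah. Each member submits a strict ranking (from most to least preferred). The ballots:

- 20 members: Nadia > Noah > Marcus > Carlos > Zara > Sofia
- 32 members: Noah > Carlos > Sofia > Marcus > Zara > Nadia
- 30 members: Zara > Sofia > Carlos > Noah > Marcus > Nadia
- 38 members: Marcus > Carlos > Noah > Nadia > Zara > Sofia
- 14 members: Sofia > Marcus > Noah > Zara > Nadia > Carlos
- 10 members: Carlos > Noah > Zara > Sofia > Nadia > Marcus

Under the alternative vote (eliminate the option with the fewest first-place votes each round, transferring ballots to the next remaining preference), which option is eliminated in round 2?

Sofia

Round 1: Carlos 10, Marcus 38, Sofia 14, Nadia 20, Zara 30, Noah 32. Eliminate Carlos.
Round 2: Marcus 38, Sofia 14, Nadia 20, Zara 30, Noah 42. Eliminate Sofia.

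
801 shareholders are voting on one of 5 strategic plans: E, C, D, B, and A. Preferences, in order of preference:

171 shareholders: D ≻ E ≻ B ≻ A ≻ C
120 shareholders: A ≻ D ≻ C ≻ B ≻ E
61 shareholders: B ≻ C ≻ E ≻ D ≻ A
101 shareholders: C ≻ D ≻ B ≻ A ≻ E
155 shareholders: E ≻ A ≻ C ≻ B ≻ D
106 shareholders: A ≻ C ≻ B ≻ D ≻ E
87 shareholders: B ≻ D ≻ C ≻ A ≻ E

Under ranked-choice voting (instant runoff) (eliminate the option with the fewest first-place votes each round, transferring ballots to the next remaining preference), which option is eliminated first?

C

Round 1: E 155, C 101, D 171, B 148, A 226. Eliminate C.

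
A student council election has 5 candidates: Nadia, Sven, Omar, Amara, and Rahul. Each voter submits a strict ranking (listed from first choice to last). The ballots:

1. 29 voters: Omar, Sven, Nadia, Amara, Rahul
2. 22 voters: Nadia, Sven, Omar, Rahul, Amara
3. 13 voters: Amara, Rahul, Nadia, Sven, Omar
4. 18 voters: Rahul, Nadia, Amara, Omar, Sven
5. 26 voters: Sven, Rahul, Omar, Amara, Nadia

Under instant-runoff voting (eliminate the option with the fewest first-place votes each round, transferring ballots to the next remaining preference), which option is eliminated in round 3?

Round 1: Nadia 22, Sven 26, Omar 29, Amara 13, Rahul 18. Eliminate Amara.
Round 2: Nadia 22, Sven 26, Omar 29, Rahul 31. Eliminate Nadia.
Round 3: Sven 48, Omar 29, Rahul 31. Eliminate Omar.

Omar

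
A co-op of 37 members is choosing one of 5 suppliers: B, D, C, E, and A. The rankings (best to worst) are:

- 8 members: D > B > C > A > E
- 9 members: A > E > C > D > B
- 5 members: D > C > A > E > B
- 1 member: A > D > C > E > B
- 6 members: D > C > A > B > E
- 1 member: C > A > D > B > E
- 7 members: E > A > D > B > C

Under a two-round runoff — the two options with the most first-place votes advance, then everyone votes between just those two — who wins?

Round 1 first-place votes: B 0, D 19, C 1, E 7, A 10.
D and A advance.
Runoff: D is preferred to A by 19 voters; A by 18.
D wins the runoff.

D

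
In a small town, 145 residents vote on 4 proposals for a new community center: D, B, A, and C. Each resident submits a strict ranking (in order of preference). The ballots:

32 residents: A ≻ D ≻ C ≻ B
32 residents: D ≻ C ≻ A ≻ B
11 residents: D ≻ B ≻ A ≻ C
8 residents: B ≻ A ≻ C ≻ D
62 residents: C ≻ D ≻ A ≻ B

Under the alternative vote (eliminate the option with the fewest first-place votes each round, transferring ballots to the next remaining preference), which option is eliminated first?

Round 1: D 43, B 8, A 32, C 62. Eliminate B.

B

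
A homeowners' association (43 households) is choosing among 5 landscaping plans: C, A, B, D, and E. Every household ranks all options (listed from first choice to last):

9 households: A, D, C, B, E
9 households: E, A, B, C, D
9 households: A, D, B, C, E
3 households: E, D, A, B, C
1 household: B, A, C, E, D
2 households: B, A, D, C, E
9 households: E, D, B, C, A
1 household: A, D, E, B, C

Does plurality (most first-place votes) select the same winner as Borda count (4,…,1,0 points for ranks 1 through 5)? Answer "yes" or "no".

Plurality — first-place votes: C 0, A 19, B 3, D 0, E 21. Winner: E.
Borda — scores: C 49, A 118, B 79, D 97, E 87. Winner: A.
The two methods disagree.

no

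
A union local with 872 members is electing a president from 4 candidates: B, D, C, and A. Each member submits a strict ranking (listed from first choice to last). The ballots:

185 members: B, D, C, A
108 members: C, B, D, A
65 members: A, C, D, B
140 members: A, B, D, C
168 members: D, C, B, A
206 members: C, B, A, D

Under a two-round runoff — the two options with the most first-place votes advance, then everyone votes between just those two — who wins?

Round 1 first-place votes: B 185, D 168, C 314, A 205.
C and A advance.
Runoff: C is preferred to A by 667 voters; A by 205.
C wins the runoff.

C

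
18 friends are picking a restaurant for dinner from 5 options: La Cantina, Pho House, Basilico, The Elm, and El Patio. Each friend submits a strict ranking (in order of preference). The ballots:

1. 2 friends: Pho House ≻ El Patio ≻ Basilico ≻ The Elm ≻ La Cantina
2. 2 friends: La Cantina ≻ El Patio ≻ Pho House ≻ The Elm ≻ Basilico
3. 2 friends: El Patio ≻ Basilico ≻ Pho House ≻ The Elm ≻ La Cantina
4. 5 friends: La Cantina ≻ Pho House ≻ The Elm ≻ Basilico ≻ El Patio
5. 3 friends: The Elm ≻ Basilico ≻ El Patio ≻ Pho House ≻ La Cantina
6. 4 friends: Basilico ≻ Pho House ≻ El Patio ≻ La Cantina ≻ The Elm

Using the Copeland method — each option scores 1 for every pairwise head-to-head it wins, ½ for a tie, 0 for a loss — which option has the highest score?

Pho House

La Cantina: beats The Elm; loses to Pho House, Basilico, and El Patio → score 1.
Pho House: beats La Cantina, The Elm, and El Patio; ties Basilico → score 3.5.
Basilico: beats La Cantina and El Patio; ties Pho House; loses to The Elm → score 2.5.
The Elm: beats Basilico; loses to La Cantina, Pho House, and El Patio → score 1.
El Patio: beats La Cantina and The Elm; loses to Pho House and Basilico → score 2.
Pho House has the best pairwise record.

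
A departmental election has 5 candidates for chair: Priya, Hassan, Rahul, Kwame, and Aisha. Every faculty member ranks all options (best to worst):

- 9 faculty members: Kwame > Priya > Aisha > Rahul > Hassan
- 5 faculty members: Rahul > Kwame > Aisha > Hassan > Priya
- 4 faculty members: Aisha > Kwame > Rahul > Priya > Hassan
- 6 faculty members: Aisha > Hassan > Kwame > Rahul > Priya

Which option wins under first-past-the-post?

First-place votes: Priya 0, Hassan 0, Rahul 5, Kwame 9, Aisha 10.
Aisha has the most first-place votes.

Aisha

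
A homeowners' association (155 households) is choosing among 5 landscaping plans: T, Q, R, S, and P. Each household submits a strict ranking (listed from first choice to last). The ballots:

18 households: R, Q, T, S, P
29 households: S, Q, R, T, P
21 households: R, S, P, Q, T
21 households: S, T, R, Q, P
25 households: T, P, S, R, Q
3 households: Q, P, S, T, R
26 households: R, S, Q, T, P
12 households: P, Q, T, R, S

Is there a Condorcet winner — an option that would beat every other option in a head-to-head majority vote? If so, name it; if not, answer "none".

S vs T: 100–55 for S.
S vs Q: 122–33 for S.
S vs R: 78–77 for S.
S vs P: 115–40 for S.
S beats every other option head-to-head.

S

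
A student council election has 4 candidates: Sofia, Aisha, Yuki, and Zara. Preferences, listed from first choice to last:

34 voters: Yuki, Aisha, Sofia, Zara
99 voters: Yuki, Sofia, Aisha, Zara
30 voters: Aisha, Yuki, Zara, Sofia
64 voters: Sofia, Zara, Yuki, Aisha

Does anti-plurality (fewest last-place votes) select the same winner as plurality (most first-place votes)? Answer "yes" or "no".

Anti-plurality — last-place votes: Sofia 30, Aisha 64, Yuki 0, Zara 133. Winner: Yuki.
Plurality — first-place votes: Sofia 64, Aisha 30, Yuki 133, Zara 0. Winner: Yuki.
The two methods agree.

yes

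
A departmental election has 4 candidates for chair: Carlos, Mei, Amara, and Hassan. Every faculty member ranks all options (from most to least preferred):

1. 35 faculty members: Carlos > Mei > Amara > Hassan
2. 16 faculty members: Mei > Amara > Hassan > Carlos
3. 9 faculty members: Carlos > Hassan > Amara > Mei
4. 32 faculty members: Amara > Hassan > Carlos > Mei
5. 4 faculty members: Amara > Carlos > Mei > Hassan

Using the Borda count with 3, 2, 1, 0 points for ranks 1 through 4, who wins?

Amara

Carlos: 35·3 + 16·0 + 9·3 + 32·1 + 4·2 = 172
Mei: 35·2 + 16·3 + 9·0 + 32·0 + 4·1 = 122
Amara: 35·1 + 16·2 + 9·1 + 32·3 + 4·3 = 184
Hassan: 35·0 + 16·1 + 9·2 + 32·2 + 4·0 = 98
Amara has the highest Borda score (184).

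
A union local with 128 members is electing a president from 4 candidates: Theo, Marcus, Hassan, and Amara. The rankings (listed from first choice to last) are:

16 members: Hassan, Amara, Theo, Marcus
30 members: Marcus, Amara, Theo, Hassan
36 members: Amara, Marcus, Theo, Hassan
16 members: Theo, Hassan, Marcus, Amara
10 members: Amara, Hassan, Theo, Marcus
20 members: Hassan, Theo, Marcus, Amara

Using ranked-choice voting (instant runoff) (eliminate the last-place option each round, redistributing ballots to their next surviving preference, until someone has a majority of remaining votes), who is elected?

Amara

Round 1: Theo 16, Marcus 30, Hassan 36, Amara 46. Eliminate Theo.
Round 2: Marcus 30, Hassan 52, Amara 46. Eliminate Marcus.
Round 3: Hassan 52, Amara 76. Amara has a majority.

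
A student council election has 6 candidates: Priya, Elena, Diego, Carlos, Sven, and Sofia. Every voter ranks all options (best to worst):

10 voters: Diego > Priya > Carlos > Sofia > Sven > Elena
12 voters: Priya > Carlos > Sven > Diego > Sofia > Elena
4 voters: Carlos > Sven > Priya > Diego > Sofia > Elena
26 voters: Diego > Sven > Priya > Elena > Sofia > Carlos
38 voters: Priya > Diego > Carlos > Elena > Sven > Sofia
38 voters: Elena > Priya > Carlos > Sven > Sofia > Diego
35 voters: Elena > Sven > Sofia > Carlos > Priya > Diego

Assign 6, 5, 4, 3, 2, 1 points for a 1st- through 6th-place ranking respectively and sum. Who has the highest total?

Priya: 10·5 + 12·6 + 4·4 + 26·4 + 38·6 + 38·5 + 35·2 = 730
Elena: 10·1 + 12·1 + 4·1 + 26·3 + 38·3 + 38·6 + 35·6 = 656
Diego: 10·6 + 12·3 + 4·3 + 26·6 + 38·5 + 38·1 + 35·1 = 527
Carlos: 10·4 + 12·5 + 4·6 + 26·1 + 38·4 + 38·4 + 35·3 = 559
Sven: 10·2 + 12·4 + 4·5 + 26·5 + 38·2 + 38·3 + 35·5 = 583
Sofia: 10·3 + 12·2 + 4·2 + 26·2 + 38·1 + 38·2 + 35·4 = 368
Priya has the highest Borda score (730).

Priya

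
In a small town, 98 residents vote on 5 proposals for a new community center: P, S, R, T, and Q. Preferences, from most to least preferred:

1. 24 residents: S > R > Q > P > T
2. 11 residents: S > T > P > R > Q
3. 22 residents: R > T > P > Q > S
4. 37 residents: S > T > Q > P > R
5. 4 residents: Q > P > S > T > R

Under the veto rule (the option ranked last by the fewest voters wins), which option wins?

Last-place votes: P 0, S 22, R 41, T 24, Q 11.
P is ranked last by the fewest voters, so P wins.

P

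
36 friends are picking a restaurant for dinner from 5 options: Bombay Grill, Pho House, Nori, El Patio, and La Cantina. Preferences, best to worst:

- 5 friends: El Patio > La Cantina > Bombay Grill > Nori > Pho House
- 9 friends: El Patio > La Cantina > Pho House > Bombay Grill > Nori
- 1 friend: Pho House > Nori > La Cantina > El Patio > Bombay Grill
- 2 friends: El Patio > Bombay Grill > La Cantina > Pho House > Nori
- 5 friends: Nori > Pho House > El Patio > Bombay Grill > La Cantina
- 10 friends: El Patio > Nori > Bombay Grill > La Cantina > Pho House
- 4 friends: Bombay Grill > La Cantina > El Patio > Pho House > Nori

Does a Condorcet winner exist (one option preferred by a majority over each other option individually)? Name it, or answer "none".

El Patio vs Bombay Grill: 32–4 for El Patio.
El Patio vs Pho House: 30–6 for El Patio.
El Patio vs Nori: 30–6 for El Patio.
El Patio vs La Cantina: 31–5 for El Patio.
El Patio beats every other option head-to-head.

El Patio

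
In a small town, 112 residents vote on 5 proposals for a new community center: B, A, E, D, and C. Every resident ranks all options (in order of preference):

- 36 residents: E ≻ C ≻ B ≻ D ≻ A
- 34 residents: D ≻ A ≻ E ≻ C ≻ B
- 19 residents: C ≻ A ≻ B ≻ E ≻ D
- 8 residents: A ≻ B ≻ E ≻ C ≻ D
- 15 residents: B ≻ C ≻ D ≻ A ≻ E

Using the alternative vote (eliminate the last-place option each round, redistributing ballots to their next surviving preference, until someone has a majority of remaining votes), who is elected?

Round 1: B 15, A 8, E 36, D 34, C 19. Eliminate A.
Round 2: B 23, E 36, D 34, C 19. Eliminate C.
Round 3: B 42, E 36, D 34. Eliminate D.
Round 4: B 42, E 70. E has a majority.

E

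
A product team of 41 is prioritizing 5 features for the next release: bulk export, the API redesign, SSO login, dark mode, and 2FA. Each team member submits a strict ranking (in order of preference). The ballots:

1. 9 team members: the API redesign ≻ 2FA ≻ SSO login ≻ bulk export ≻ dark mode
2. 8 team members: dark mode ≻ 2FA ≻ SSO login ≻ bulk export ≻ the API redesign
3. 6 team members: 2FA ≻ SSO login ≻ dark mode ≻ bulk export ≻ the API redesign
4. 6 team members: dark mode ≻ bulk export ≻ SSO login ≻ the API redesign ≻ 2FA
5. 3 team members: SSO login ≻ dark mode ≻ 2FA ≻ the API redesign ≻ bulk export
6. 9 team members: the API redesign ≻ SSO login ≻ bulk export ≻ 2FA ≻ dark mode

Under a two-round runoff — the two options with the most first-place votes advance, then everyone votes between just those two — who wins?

dark mode

Round 1 first-place votes: bulk export 0, the API redesign 18, SSO login 3, dark mode 14, 2FA 6.
the API redesign and dark mode advance.
Runoff: the API redesign is preferred to dark mode by 18 voters; dark mode by 23.
dark mode wins the runoff.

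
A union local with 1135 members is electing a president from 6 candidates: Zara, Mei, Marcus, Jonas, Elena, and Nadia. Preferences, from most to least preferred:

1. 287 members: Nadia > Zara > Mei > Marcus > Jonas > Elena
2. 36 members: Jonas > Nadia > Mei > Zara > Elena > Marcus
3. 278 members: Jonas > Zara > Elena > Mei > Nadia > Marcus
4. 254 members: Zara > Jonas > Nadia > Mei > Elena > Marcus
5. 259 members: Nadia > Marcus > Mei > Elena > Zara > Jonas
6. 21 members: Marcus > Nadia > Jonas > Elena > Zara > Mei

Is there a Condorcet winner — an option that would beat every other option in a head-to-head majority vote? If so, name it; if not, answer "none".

Checking pairwise contests:
Nadia beats Zara 603–532.
Zara beats Mei 840–295.
Zara beats Marcus 855–280.
Zara beats Jonas 800–335.
Zara beats Elena 855–280.
Jonas beats Nadia 568–567.
Every option loses at least one head-to-head, so there is no Condorcet winner.

none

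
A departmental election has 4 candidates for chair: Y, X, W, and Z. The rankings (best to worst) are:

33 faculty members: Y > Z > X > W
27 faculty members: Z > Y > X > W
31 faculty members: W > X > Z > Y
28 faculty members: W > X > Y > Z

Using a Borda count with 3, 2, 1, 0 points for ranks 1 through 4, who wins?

Y: 33·3 + 27·2 + 31·0 + 28·1 = 181
X: 33·1 + 27·1 + 31·2 + 28·2 = 178
W: 33·0 + 27·0 + 31·3 + 28·3 = 177
Z: 33·2 + 27·3 + 31·1 + 28·0 = 178
Y has the highest Borda score (181).

Y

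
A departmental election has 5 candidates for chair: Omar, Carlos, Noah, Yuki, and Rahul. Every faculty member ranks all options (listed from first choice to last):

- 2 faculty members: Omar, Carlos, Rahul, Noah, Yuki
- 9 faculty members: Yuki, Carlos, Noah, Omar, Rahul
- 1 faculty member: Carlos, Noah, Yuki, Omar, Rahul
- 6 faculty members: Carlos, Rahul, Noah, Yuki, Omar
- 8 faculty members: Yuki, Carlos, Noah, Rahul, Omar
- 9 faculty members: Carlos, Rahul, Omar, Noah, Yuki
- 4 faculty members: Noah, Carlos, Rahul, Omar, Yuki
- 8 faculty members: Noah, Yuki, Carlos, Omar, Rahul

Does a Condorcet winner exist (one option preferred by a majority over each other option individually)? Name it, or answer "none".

none

Checking pairwise contests:
Carlos beats Omar 45–2.
Yuki beats Carlos 25–22.
Carlos beats Noah 35–12.
Noah beats Yuki 30–17.
Carlos beats Rahul 47–0.
Every option loses at least one head-to-head, so there is no Condorcet winner.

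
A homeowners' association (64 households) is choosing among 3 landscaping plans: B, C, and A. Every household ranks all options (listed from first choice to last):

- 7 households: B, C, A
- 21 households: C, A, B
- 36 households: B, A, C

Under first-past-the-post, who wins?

First-place votes: B 43, C 21, A 0.
B has the most first-place votes.

B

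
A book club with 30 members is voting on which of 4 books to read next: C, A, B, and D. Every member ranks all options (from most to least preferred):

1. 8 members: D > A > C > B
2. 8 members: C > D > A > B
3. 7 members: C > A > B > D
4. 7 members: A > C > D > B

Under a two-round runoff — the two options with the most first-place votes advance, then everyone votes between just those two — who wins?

Round 1 first-place votes: C 15, A 7, B 0, D 8.
C and D advance.
Runoff: C is preferred to D by 22 voters; D by 8.
C wins the runoff.

C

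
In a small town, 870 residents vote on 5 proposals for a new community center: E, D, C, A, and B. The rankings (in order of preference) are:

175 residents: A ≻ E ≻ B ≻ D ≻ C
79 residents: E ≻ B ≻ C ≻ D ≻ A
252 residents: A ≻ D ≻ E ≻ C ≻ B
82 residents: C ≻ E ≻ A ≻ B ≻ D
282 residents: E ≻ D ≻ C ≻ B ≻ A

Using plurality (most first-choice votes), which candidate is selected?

A

First-place votes: E 361, D 0, C 82, A 427, B 0.
A has the most first-place votes.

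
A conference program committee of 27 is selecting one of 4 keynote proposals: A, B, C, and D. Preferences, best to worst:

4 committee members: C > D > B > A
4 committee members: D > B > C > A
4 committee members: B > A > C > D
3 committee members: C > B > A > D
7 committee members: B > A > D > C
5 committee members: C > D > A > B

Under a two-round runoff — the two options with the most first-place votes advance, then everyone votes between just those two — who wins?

B

Round 1 first-place votes: A 0, B 11, C 12, D 4.
C and B advance.
Runoff: C is preferred to B by 12 voters; B by 15.
B wins the runoff.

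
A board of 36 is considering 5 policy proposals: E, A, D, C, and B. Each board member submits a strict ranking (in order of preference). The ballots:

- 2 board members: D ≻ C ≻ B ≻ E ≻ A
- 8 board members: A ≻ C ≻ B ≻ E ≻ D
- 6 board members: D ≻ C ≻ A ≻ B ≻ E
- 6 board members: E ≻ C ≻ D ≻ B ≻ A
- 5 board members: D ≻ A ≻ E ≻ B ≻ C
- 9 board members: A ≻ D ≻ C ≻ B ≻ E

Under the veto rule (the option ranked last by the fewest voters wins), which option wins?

Last-place votes: E 15, A 8, D 8, C 5, B 0.
B is ranked last by the fewest voters, so B wins.

B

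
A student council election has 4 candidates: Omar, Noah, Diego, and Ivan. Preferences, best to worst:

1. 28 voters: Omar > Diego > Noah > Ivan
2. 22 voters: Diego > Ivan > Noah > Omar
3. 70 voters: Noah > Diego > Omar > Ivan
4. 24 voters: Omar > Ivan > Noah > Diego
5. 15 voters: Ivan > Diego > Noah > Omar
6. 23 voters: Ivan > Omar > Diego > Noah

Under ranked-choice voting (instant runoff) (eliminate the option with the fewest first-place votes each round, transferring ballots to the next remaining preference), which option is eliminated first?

Diego

Round 1: Omar 52, Noah 70, Diego 22, Ivan 38. Eliminate Diego.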